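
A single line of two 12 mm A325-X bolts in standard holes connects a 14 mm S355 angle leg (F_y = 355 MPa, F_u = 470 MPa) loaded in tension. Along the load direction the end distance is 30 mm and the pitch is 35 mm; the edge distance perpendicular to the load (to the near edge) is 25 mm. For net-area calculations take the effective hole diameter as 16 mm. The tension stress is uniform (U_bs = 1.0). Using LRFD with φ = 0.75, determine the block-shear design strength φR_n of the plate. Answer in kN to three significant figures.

Shear plane L_v = 30 + 1·35 = 65 mm; A_gv = 65 × 14 = 910 mm².
A_nv = (65 − 1.5·16) × 14 = 574 mm².
A_nt = (25 − 0.5·16) × 14 = 238 mm².
0.6 F_u A_nv = 161.9 kN; 0.6 F_y A_gv = 193.8 kN → shear rupture governs the shear term.
R_n = 161.9 + 1.0 × 470 × 238 / 1000 = 273.7 kN.
Design strength φR_n = 0.75 × 273.7 = 205 kN.

205 kN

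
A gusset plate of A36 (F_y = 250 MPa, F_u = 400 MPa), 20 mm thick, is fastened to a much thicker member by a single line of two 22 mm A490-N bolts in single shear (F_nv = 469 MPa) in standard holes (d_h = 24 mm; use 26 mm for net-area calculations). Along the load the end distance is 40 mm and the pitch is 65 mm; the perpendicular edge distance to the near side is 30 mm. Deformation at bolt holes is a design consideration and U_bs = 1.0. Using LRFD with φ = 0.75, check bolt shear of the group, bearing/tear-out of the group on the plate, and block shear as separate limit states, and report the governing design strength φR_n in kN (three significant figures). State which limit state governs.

Bolt shear: A_b = π·22²/4 = 380.1 mm²; R_n = 469 × 380.1 × 2 × 1 / 1000 = 356.6 kN → 0.75 × 356.6 = 267 kN.
Bearing: edge l_c = 28, r_n = 268.8 kN; interior l_c = 41, r_n = 393.6 kN; R_n = 268.8 + 1·393.6 = 662.4 kN → 497 kN.
Block shear: A_gv = 2100, A_nv = 1320, A_nt = 340 mm²; R_n = min(0.6F_uA_nv, 0.6F_yA_gv) + U_bs·F_u·A_nt = 451 kN → 338 kN.
Bolt shear governs: 267 kN.

267 kN (bolt shear governs)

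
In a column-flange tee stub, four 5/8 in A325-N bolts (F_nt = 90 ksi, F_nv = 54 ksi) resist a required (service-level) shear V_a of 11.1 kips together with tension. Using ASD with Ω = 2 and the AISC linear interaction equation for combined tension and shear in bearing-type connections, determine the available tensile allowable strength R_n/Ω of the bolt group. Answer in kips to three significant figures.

53.3 kips

A_b = π·0.625²/4 = 0.3068 in²; f_rv = 11.1 / (4 × 0.3068) = 9.045 ksi.
F'_nt = 1.3 F_nt − (Ω F_nt / F_nv) f_rv = 1.3·90 − (2·90/54)·9.045 = 86.85 ksi, capped at F_nt → F'_nt = 86.85 ksi.
R_n = F'_nt · A_b · n = 86.85 × 0.3068 × 4 = 106.6 kips.
Allowable strength R_n/Ω = 106.6 / 2 = 53.3 kips.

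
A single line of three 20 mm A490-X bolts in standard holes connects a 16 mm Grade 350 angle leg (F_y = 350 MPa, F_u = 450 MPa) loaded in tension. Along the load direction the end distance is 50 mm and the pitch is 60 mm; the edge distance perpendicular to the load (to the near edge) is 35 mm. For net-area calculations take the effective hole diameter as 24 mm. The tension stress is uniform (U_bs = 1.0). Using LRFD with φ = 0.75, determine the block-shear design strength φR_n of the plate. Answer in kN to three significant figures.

Shear plane L_v = 50 + 2·60 = 170 mm; A_gv = 170 × 16 = 2720 mm².
A_nv = (170 − 2.5·24) × 16 = 1760 mm².
A_nt = (35 − 0.5·24) × 16 = 368 mm².
0.6 F_u A_nv = 475.2 kN; 0.6 F_y A_gv = 571.2 kN → shear rupture governs the shear term.
R_n = 475.2 + 1.0 × 450 × 368 / 1000 = 640.8 kN.
Design strength φR_n = 0.75 × 640.8 = 481 kN.

481 kN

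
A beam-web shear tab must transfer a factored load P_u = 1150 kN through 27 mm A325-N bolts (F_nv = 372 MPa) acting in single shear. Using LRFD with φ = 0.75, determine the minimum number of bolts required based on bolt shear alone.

8 bolts

A_b = π·27²/4 = 572.6 mm².
Per-bolt design strength φR_n = 0.75 × 372 × 572.6 × 1 / 1000 = 159.7 kN.
n ≥ 1150 / 159.7 = 7.199 → use 8 bolts.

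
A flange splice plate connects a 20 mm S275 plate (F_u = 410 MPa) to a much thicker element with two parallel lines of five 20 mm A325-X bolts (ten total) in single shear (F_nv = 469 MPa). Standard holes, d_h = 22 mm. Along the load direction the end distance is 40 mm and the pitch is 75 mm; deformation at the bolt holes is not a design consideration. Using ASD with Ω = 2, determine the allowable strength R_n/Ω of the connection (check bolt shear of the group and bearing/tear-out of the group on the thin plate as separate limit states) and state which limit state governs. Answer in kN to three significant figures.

Bolt shear: A_b = π·20²/4 = 314.2 mm²; R_n = 469 × 314.2 × 10 × 1 / 1000 = 1473 kN → 1473 / 2 = 737 kN.
Bearing (1.5 l_c t F_u ≤ 3.0 d t F_u): upper limit = 3.0·20·20·410 / 1000 = 492 kN.
  Edge l_c = 40 − 22/2 = 29 → r_n = 356.7 kN; interior l_c = 75 − 22 = 53 → r_n = 492 kN.
  R_n,bearing = 2·356.7 + 8·492 = 4649 kN → 4649 / 2 = 2320 kN.
Bolt shear governs: 737 kN.

737 kN (bolt shear governs)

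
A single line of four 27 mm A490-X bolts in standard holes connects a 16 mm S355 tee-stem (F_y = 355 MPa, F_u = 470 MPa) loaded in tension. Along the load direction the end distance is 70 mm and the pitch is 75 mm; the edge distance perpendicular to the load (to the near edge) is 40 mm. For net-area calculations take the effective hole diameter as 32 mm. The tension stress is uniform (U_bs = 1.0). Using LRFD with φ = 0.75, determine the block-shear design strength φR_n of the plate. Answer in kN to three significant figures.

Shear plane L_v = 70 + 3·75 = 295 mm; A_gv = 295 × 16 = 4720 mm².
A_nv = (295 − 3.5·32) × 16 = 2928 mm².
A_nt = (40 − 0.5·32) × 16 = 384 mm².
0.6 F_u A_nv = 825.7 kN; 0.6 F_y A_gv = 1005 kN → shear rupture governs the shear term.
R_n = 825.7 + 1.0 × 470 × 384 / 1000 = 1006 kN.
Design strength φR_n = 0.75 × 1006 = 755 kN.

755 kN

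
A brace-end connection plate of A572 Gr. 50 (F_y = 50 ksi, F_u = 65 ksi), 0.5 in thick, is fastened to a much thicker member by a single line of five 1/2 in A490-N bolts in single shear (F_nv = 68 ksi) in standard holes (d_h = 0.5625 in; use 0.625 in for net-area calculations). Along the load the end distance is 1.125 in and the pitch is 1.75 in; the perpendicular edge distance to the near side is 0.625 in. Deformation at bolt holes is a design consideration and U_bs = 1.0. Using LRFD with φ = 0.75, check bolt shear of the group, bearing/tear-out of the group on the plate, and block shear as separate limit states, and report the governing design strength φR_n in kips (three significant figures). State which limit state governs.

Bolt shear: A_b = π·0.5²/4 = 0.1963 in²; R_n = 68 × 0.1963 × 5 × 1 = 66.76 kips → 0.75 × 66.76 = 50.1 kips.
Bearing: edge l_c = 0.8438, r_n = 32.91 kips; interior l_c = 1.188, r_n = 39 kips; R_n = 32.91 + 4·39 = 188.9 kips → 142 kips.
Block shear: A_gv = 4.062, A_nv = 2.656, A_nt = 0.1562 in²; R_n = min(0.6F_uA_nv, 0.6F_yA_gv) + U_bs·F_u·A_nt = 113.8 kips → 85.3 kips.
Bolt shear governs: 50.1 kips.

50.1 kips (bolt shear governs)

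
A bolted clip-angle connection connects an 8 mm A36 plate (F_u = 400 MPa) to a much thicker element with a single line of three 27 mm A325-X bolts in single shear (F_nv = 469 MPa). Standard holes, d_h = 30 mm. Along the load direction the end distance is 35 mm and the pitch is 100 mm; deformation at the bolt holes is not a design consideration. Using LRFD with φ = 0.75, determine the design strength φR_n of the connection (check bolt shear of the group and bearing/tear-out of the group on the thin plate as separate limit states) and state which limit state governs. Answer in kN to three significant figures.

Bolt shear: A_b = π·27²/4 = 572.6 mm²; R_n = 469 × 572.6 × 3 × 1 / 1000 = 805.6 kN → 0.75 × 805.6 = 604 kN.
Bearing (1.5 l_c t F_u ≤ 3.0 d t F_u): upper limit = 3.0·27·8·400 / 1000 = 259.2 kN.
  Edge l_c = 35 − 30/2 = 20 → r_n = 96 kN; interior l_c = 100 − 30 = 70 → r_n = 259.2 kN.
  R_n,bearing = 1·96 + 2·259.2 = 614.4 kN → 0.75 × 614.4 = 461 kN.
Bearing governs: 461 kN.

461 kN (bearing governs)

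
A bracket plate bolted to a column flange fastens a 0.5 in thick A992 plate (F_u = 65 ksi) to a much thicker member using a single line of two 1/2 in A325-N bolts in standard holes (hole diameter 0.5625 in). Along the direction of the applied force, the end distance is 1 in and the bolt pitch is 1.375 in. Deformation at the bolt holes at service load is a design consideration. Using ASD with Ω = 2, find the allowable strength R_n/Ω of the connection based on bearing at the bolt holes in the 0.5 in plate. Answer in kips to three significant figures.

29.9 kips

Per bolt r_n = 1.2 l_c t F_u ≤ 2.4 d t F_u; upper limit = 2.4 × 0.5 × 0.5 × 65 = 39 kips.
Edge bolt: l_c = 1 − 0.5625/2 = 0.7188 in → 1.2 × 0.7188 × 0.5 × 65 = 28.03 → r_n = 28.03 kips.
Interior bolts: l_c = 1.375 − 0.5625 = 0.8125 in → 1.2 × 0.8125 × 0.5 × 65 = 31.69 → r_n = 31.69 kips.
R_n = 1 × 28.03 + 1 × 31.69 = 59.72 kips.
Allowable strength R_n/Ω = 59.72 / 2 = 29.9 kips.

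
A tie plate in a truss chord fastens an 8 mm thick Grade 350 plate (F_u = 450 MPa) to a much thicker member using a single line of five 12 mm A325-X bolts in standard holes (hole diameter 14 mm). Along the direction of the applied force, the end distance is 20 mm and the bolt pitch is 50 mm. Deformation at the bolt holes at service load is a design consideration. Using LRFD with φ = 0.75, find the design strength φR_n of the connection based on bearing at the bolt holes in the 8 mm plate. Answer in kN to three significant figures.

353 kN

Per bolt r_n = 1.2 l_c t F_u ≤ 2.4 d t F_u; upper limit = 2.4 × 12 × 8 × 450 / 1000 = 103.7 kN.
Edge bolt: l_c = 20 − 14/2 = 13 mm → 1.2 × 13 × 8 × 450 / 1000 = 56.16 → r_n = 56.16 kN.
Interior bolts: l_c = 50 − 14 = 36 mm → 1.2 × 36 × 8 × 450 / 1000 = 155.5 → r_n = 103.7 kN.
R_n = 1 × 56.16 + 4 × 103.7 = 470.9 kN.
Design strength φR_n = 0.75 × 470.9 = 353 kN.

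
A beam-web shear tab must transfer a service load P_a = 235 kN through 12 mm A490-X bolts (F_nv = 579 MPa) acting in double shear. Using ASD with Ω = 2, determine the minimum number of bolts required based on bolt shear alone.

A_b = π·12²/4 = 113.1 mm².
Per-bolt allowable strength R_n/Ω = 579 × 113.1 × 2 / 1000 / 2 = 65.48 kN.
n ≥ 235 / 65.48 = 3.589 → use 4 bolts.

4 bolts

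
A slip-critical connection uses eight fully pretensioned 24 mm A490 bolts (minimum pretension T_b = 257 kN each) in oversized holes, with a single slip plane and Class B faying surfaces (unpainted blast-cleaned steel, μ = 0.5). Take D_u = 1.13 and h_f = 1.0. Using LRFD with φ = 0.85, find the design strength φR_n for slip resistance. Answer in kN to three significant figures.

R_n = μ · D_u · h_f · T_b · n_s · n_b = 0.5 × 1.13 × 1.0 × 257 × 1 × 8 = 1162 kN.
Design strength φR_n = 0.85 × 1162 = 987 kN.

987 kN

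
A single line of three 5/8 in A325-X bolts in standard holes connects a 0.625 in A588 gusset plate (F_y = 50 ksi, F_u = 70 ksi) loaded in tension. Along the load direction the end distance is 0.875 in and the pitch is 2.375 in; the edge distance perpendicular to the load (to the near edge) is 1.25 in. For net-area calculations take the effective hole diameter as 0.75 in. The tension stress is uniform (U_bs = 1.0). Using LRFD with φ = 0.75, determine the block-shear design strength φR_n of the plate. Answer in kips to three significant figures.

103 kips

Shear plane L_v = 0.875 + 2·2.375 = 5.625 in; A_gv = 5.625 × 0.625 = 3.516 in².
A_nv = (5.625 − 2.5·0.75) × 0.625 = 2.344 in².
A_nt = (1.25 − 0.5·0.75) × 0.625 = 0.5469 in².
0.6 F_u A_nv = 98.44 kips; 0.6 F_y A_gv = 105.5 kips → shear rupture governs the shear term.
R_n = 98.44 + 1.0 × 70 × 0.5469 = 136.7 kips.
Design strength φR_n = 0.75 × 136.7 = 103 kips.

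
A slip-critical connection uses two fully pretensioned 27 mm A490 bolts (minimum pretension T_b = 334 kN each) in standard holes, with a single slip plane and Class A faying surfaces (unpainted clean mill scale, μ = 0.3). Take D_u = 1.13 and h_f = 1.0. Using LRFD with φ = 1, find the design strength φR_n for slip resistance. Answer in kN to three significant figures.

226 kN

R_n = μ · D_u · h_f · T_b · n_s · n_b = 0.3 × 1.13 × 1.0 × 334 × 1 × 2 = 226.5 kN.
Design strength φR_n = 1 × 226.5 = 226 kN.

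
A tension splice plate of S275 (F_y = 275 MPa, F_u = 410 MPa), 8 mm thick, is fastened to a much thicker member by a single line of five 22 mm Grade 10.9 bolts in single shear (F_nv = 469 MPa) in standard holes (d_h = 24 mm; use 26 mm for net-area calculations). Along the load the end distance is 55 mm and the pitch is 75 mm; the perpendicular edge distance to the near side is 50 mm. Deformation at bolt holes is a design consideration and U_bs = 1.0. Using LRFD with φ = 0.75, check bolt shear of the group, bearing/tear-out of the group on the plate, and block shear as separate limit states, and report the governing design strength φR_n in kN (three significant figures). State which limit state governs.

Bolt shear: A_b = π·22²/4 = 380.1 mm²; R_n = 469 × 380.1 × 5 × 1 / 1000 = 891.4 kN → 0.75 × 891.4 = 669 kN.
Bearing: edge l_c = 43, r_n = 169.2 kN; interior l_c = 51, r_n = 173.2 kN; R_n = 169.2 + 4·173.2 = 862 kN → 646 kN.
Block shear: A_gv = 2840, A_nv = 1904, A_nt = 296 mm²; R_n = min(0.6F_uA_nv, 0.6F_yA_gv) + U_bs·F_u·A_nt = 589.7 kN → 442 kN.
Block shear governs: 442 kN.

442 kN (block shear governs)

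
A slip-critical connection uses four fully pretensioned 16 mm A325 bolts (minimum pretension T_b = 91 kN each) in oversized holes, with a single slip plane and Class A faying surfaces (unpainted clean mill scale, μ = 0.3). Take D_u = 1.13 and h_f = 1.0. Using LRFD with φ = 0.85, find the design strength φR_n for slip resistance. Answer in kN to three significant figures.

R_n = μ · D_u · h_f · T_b · n_s · n_b = 0.3 × 1.13 × 1.0 × 91 × 1 × 4 = 123.4 kN.
Design strength φR_n = 0.85 × 123.4 = 105 kN.

105 kN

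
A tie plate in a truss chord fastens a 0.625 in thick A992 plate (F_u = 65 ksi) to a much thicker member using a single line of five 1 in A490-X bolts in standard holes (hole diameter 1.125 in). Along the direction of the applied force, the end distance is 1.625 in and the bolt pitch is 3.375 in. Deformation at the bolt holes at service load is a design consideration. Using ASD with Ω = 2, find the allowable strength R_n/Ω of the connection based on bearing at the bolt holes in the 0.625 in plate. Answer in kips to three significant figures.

221 kips

Per bolt r_n = 1.2 l_c t F_u ≤ 2.4 d t F_u; upper limit = 2.4 × 1 × 0.625 × 65 = 97.5 kips.
Edge bolt: l_c = 1.625 − 1.125/2 = 1.062 in → 1.2 × 1.062 × 0.625 × 65 = 51.8 → r_n = 51.8 kips.
Interior bolts: l_c = 3.375 − 1.125 = 2.25 in → 1.2 × 2.25 × 0.625 × 65 = 109.7 → r_n = 97.5 kips.
R_n = 1 × 51.8 + 4 × 97.5 = 441.8 kips.
Allowable strength R_n/Ω = 441.8 / 2 = 221 kips.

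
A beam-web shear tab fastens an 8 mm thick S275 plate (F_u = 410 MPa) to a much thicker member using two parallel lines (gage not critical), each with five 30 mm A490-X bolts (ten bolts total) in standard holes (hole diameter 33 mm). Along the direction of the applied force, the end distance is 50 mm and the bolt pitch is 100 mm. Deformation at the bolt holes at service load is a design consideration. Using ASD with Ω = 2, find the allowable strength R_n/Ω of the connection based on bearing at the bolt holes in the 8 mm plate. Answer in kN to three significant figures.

Per bolt r_n = 1.2 l_c t F_u ≤ 2.4 d t F_u; upper limit = 2.4 × 30 × 8 × 410 / 1000 = 236.2 kN.
Edge bolt: l_c = 50 − 33/2 = 33.5 mm → 1.2 × 33.5 × 8 × 410 / 1000 = 131.9 → r_n = 131.9 kN.
Interior bolts: l_c = 100 − 33 = 67 mm → 1.2 × 67 × 8 × 410 / 1000 = 263.7 → r_n = 236.2 kN.
R_n = 2 × 131.9 + 8 × 236.2 = 2153 kN.
Allowable strength R_n/Ω = 2153 / 2 = 1080 kN.

1080 kN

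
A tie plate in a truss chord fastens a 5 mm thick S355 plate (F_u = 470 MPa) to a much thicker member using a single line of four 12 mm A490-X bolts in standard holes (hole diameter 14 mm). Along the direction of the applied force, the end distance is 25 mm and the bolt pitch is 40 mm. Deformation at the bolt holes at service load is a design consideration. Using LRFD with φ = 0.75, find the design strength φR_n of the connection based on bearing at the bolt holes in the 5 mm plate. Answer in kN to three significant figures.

190 kN

Per bolt r_n = 1.2 l_c t F_u ≤ 2.4 d t F_u; upper limit = 2.4 × 12 × 5 × 470 / 1000 = 67.68 kN.
Edge bolt: l_c = 25 − 14/2 = 18 mm → 1.2 × 18 × 5 × 470 / 1000 = 50.76 → r_n = 50.76 kN.
Interior bolts: l_c = 40 − 14 = 26 mm → 1.2 × 26 × 5 × 470 / 1000 = 73.32 → r_n = 67.68 kN.
R_n = 1 × 50.76 + 3 × 67.68 = 253.8 kN.
Design strength φR_n = 0.75 × 253.8 = 190 kN.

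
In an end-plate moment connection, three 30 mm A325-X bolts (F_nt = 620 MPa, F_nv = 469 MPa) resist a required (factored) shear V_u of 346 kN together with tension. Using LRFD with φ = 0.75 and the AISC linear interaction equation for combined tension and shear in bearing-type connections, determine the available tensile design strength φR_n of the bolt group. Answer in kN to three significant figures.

A_b = π·30²/4 = 706.9 mm²; f_rv = 346 × 1000 / (3 × 706.9) = 163.2 MPa.
F'_nt = 1.3 F_nt − (F_nt / φF_nv) f_rv = 1.3·620 − (620/(0.75·469))·163.2 = 518.4 MPa, capped at F_nt → F'_nt = 518.4 MPa.
R_n = F'_nt · A_b · n = 518.4 × 706.9 × 3 / 1000 = 1099 kN.
Design strength φR_n = 0.75 × 1099 = 824 kN.

824 kN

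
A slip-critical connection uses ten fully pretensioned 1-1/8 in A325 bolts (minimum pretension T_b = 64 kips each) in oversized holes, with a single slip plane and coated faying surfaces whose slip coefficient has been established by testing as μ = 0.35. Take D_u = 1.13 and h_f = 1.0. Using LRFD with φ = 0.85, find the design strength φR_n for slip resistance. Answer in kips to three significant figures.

R_n = μ · D_u · h_f · T_b · n_s · n_b = 0.35 × 1.13 × 1.0 × 64 × 1 × 10 = 253.1 kips.
Design strength φR_n = 0.85 × 253.1 = 215 kips.

215 kips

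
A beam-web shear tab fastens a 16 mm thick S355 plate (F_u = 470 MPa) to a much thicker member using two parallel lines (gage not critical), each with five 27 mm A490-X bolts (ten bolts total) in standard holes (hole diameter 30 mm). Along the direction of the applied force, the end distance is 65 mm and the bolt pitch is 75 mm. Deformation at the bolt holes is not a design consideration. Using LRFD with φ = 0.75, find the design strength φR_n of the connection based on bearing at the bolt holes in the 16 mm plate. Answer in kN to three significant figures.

Per bolt r_n = 1.5 l_c t F_u ≤ 3.0 d t F_u; upper limit = 3.0 × 27 × 16 × 470 / 1000 = 609.1 kN.
Edge bolt: l_c = 65 − 30/2 = 50 mm → 1.5 × 50 × 16 × 470 / 1000 = 564 → r_n = 564 kN.
Interior bolts: l_c = 75 − 30 = 45 mm → 1.5 × 45 × 16 × 470 / 1000 = 507.6 → r_n = 507.6 kN.
R_n = 2 × 564 + 8 × 507.6 = 5189 kN.
Design strength φR_n = 0.75 × 5189 = 3890 kN.

3890 kN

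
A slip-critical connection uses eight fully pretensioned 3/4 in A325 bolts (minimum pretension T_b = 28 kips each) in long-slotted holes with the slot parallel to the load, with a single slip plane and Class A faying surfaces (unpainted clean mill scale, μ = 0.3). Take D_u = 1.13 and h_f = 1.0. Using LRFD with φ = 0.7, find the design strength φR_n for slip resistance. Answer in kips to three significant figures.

R_n = μ · D_u · h_f · T_b · n_s · n_b = 0.3 × 1.13 × 1.0 × 28 × 1 × 8 = 75.94 kips.
Design strength φR_n = 0.7 × 75.94 = 53.2 kips.

53.2 kips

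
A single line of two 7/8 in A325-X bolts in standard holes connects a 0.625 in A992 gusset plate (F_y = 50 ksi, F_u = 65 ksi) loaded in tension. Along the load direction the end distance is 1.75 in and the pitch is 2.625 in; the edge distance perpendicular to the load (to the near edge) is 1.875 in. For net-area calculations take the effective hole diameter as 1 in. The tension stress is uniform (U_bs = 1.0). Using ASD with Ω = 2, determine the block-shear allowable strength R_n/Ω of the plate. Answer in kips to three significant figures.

Shear plane L_v = 1.75 + 1·2.625 = 4.375 in; A_gv = 4.375 × 0.625 = 2.734 in².
A_nv = (4.375 − 1.5·1) × 0.625 = 1.797 in².
A_nt = (1.875 − 0.5·1) × 0.625 = 0.8594 in².
0.6 F_u A_nv = 70.08 kips; 0.6 F_y A_gv = 82.03 kips → shear rupture governs the shear term.
R_n = 70.08 + 1.0 × 65 × 0.8594 = 125.9 kips.
Allowable strength R_n/Ω = 125.9 / 2 = 63 kips.

63 kips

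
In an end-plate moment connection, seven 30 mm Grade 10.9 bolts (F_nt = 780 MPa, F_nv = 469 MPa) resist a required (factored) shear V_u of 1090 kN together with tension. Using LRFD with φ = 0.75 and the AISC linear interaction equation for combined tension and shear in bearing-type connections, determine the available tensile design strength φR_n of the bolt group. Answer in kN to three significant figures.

1950 kN

A_b = π·30²/4 = 706.9 mm²; f_rv = 1090 × 1000 / (7 × 706.9) = 220.3 MPa.
F'_nt = 1.3 F_nt − (F_nt / φF_nv) f_rv = 1.3·780 − (780/(0.75·469))·220.3 = 525.5 MPa, capped at F_nt → F'_nt = 525.5 MPa.
R_n = F'_nt · A_b · n = 525.5 × 706.9 × 7 / 1000 = 2600 kN.
Design strength φR_n = 0.75 × 2600 = 1950 kN.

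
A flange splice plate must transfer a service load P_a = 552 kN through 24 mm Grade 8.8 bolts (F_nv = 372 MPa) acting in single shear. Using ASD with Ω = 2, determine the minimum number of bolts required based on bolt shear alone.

7 bolts

A_b = π·24²/4 = 452.4 mm².
Per-bolt allowable strength R_n/Ω = 372 × 452.4 × 1 / 1000 / 2 = 84.14 kN.
n ≥ 552 / 84.14 = 6.56 → use 7 bolts.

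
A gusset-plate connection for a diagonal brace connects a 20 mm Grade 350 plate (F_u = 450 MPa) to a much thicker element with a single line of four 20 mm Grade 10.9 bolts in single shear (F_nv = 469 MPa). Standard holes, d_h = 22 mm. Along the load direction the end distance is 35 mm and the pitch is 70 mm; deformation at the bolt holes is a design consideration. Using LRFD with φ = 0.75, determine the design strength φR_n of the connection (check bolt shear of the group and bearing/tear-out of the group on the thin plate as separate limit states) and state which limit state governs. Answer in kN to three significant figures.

442 kN (bolt shear governs)

Bolt shear: A_b = π·20²/4 = 314.2 mm²; R_n = 469 × 314.2 × 4 × 1 / 1000 = 589.4 kN → 0.75 × 589.4 = 442 kN.
Bearing (1.2 l_c t F_u ≤ 2.4 d t F_u): upper limit = 2.4·20·20·450 / 1000 = 432 kN.
  Edge l_c = 35 − 22/2 = 24 → r_n = 259.2 kN; interior l_c = 70 − 22 = 48 → r_n = 432 kN.
  R_n,bearing = 1·259.2 + 3·432 = 1555 kN → 0.75 × 1555 = 1170 kN.
Bolt shear governs: 442 kN.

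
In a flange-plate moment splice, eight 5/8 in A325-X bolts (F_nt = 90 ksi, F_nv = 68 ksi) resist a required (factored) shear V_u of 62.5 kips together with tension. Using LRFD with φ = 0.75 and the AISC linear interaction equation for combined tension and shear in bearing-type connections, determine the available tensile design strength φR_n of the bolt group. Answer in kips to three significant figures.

133 kips

A_b = π·0.625²/4 = 0.3068 in²; f_rv = 62.5 / (8 × 0.3068) = 25.46 ksi.
F'_nt = 1.3 F_nt − (F_nt / φF_nv) f_rv = 1.3·90 − (90/(0.75·68))·25.46 = 72.06 ksi, capped at F_nt → F'_nt = 72.06 ksi.
R_n = F'_nt · A_b · n = 72.06 × 0.3068 × 8 = 176.9 kips.
Design strength φR_n = 0.75 × 176.9 = 133 kips.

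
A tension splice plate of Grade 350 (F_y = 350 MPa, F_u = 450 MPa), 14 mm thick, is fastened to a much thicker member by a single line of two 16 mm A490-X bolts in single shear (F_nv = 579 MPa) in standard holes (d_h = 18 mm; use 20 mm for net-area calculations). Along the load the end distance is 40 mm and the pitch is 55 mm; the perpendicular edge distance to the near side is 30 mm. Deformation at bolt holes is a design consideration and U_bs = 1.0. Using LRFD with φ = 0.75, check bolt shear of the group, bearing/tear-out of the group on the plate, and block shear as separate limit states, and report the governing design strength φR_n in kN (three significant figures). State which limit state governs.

Bolt shear: A_b = π·16²/4 = 201.1 mm²; R_n = 579 × 201.1 × 2 × 1 / 1000 = 232.8 kN → 0.75 × 232.8 = 175 kN.
Bearing: edge l_c = 31, r_n = 234.4 kN; interior l_c = 37, r_n = 241.9 kN; R_n = 234.4 + 1·241.9 = 476.3 kN → 357 kN.
Block shear: A_gv = 1330, A_nv = 910, A_nt = 280 mm²; R_n = min(0.6F_uA_nv, 0.6F_yA_gv) + U_bs·F_u·A_nt = 371.7 kN → 279 kN.
Bolt shear governs: 175 kN.

175 kN (bolt shear governs)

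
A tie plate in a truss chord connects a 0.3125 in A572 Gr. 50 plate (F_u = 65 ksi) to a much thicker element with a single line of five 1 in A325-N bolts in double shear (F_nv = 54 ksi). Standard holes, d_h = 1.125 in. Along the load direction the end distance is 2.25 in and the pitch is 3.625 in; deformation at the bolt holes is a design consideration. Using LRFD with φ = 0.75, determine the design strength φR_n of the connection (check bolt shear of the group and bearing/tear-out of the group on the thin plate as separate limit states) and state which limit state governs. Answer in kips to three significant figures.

Bolt shear: A_b = π·1²/4 = 0.7854 in²; R_n = 54 × 0.7854 × 5 × 2 = 424.1 kips → 0.75 × 424.1 = 318 kips.
Bearing (1.2 l_c t F_u ≤ 2.4 d t F_u): upper limit = 2.4·1·0.3125·65 = 48.75 kips.
  Edge l_c = 2.25 − 1.125/2 = 1.688 → r_n = 41.13 kips; interior l_c = 3.625 − 1.125 = 2.5 → r_n = 48.75 kips.
  R_n,bearing = 1·41.13 + 4·48.75 = 236.1 kips → 0.75 × 236.1 = 177 kips.
Bearing governs: 177 kips.

177 kips (bearing governs)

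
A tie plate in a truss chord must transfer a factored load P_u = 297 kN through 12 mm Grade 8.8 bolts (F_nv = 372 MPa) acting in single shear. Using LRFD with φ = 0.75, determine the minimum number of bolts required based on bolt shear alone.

A_b = π·12²/4 = 113.1 mm².
Per-bolt design strength φR_n = 0.75 × 372 × 113.1 × 1 / 1000 = 31.55 kN.
n ≥ 297 / 31.55 = 9.412 → use 10 bolts.

10 bolts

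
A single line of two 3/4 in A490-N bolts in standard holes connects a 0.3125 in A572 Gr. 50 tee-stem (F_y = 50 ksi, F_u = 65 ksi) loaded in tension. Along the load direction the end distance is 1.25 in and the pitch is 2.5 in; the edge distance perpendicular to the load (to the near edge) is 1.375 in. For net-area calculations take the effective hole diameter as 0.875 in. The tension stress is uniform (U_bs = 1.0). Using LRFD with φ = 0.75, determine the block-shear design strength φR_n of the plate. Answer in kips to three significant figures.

36.6 kips

Shear plane L_v = 1.25 + 1·2.5 = 3.75 in; A_gv = 3.75 × 0.3125 = 1.172 in².
A_nv = (3.75 − 1.5·0.875) × 0.3125 = 0.7617 in².
A_nt = (1.375 − 0.5·0.875) × 0.3125 = 0.293 in².
0.6 F_u A_nv = 29.71 kips; 0.6 F_y A_gv = 35.16 kips → shear rupture governs the shear term.
R_n = 29.71 + 1.0 × 65 × 0.293 = 48.75 kips.
Design strength φR_n = 0.75 × 48.75 = 36.6 kips.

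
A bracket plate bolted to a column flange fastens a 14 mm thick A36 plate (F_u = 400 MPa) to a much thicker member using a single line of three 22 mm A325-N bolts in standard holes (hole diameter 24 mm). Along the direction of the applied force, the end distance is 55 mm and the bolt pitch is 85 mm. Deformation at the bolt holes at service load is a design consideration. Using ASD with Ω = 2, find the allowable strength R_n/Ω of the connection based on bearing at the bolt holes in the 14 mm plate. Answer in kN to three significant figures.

440 kN

Per bolt r_n = 1.2 l_c t F_u ≤ 2.4 d t F_u; upper limit = 2.4 × 22 × 14 × 400 / 1000 = 295.7 kN.
Edge bolt: l_c = 55 − 24/2 = 43 mm → 1.2 × 43 × 14 × 400 / 1000 = 289 → r_n = 289 kN.
Interior bolts: l_c = 85 − 24 = 61 mm → 1.2 × 61 × 14 × 400 / 1000 = 409.9 → r_n = 295.7 kN.
R_n = 1 × 289 + 2 × 295.7 = 880.3 kN.
Allowable strength R_n/Ω = 880.3 / 2 = 440 kN.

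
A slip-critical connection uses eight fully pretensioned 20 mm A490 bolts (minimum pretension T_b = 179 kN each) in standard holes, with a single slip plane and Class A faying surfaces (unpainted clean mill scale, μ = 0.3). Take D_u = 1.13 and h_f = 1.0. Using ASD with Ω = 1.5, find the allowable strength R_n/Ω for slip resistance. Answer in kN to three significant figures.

324 kN

R_n = μ · D_u · h_f · T_b · n_s · n_b = 0.3 × 1.13 × 1.0 × 179 × 1 × 8 = 485.4 kN.
Allowable strength R_n/Ω = 485.4 / 1.5 = 324 kN.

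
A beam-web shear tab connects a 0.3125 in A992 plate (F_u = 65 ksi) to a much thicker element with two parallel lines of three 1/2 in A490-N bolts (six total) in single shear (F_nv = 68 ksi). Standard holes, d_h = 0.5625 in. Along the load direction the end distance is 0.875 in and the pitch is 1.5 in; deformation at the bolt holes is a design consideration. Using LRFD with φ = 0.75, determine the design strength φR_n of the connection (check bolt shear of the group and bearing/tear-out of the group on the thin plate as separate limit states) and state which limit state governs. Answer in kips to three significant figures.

Bolt shear: A_b = π·0.5²/4 = 0.1963 in²; R_n = 68 × 0.1963 × 6 × 1 = 80.11 kips → 0.75 × 80.11 = 60.1 kips.
Bearing (1.2 l_c t F_u ≤ 2.4 d t F_u): upper limit = 2.4·0.5·0.3125·65 = 24.38 kips.
  Edge l_c = 0.875 − 0.5625/2 = 0.5938 → r_n = 14.47 kips; interior l_c = 1.5 − 0.5625 = 0.9375 → r_n = 22.85 kips.
  R_n,bearing = 2·14.47 + 4·22.85 = 120.4 kips → 0.75 × 120.4 = 90.3 kips.
Bolt shear governs: 60.1 kips.

60.1 kips (bolt shear governs)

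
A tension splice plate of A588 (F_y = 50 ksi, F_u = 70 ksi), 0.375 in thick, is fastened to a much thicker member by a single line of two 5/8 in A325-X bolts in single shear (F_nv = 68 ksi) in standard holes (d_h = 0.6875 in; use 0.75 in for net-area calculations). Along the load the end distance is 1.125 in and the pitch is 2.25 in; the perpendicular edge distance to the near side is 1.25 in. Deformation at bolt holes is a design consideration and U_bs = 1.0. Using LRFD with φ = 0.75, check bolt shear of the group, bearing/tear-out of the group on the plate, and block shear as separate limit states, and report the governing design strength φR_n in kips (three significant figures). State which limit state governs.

31.3 kips (bolt shear governs)

Bolt shear: A_b = π·0.625²/4 = 0.3068 in²; R_n = 68 × 0.3068 × 2 × 1 = 41.72 kips → 0.75 × 41.72 = 31.3 kips.
Bearing: edge l_c = 0.7812, r_n = 24.61 kips; interior l_c = 1.562, r_n = 39.38 kips; R_n = 24.61 + 1·39.38 = 63.98 kips → 48 kips.
Block shear: A_gv = 1.266, A_nv = 0.8438, A_nt = 0.3281 in²; R_n = min(0.6F_uA_nv, 0.6F_yA_gv) + U_bs·F_u·A_nt = 58.41 kips → 43.8 kips.
Bolt shear governs: 31.3 kips.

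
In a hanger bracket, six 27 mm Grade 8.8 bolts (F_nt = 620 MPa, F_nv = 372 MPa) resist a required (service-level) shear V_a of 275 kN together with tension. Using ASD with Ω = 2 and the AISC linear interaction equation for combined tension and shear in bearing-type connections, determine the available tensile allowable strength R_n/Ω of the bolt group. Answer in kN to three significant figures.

926 kN

A_b = π·27²/4 = 572.6 mm²; f_rv = 275 × 1000 / (6 × 572.6) = 80.05 MPa.
F'_nt = 1.3 F_nt − (Ω F_nt / F_nv) f_rv = 1.3·620 − (2·620/372)·80.05 = 539.2 MPa, capped at F_nt → F'_nt = 539.2 MPa.
R_n = F'_nt · A_b · n = 539.2 × 572.6 × 6 / 1000 = 1852 kN.
Allowable strength R_n/Ω = 1852 / 2 = 926 kN.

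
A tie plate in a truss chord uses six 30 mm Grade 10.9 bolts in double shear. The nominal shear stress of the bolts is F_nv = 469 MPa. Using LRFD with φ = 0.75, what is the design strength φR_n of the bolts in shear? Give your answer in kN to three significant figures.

2980 kN

A_b = π × 30² / 4 = 706.9 mm².
R_n = F_nv · A_b · n · n_s = 469 × 706.9 × 6 × 2 / 1000 = 3978 kN.
Design strength φR_n = 0.75 × 3978 = 2980 kN.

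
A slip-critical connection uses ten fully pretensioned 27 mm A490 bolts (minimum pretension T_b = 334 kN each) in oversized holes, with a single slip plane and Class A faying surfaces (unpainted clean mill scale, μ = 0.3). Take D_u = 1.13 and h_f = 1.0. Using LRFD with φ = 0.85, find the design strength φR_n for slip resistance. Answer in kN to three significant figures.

R_n = μ · D_u · h_f · T_b · n_s · n_b = 0.3 × 1.13 × 1.0 × 334 × 1 × 10 = 1132 kN.
Design strength φR_n = 0.85 × 1132 = 962 kN.

962 kN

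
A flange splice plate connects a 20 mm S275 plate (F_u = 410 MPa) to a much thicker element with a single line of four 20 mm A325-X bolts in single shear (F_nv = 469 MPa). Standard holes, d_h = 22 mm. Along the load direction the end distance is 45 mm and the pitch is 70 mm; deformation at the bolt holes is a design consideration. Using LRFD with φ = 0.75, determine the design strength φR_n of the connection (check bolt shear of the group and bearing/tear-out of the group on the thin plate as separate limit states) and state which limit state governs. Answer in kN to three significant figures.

442 kN (bolt shear governs)

Bolt shear: A_b = π·20²/4 = 314.2 mm²; R_n = 469 × 314.2 × 4 × 1 / 1000 = 589.4 kN → 0.75 × 589.4 = 442 kN.
Bearing (1.2 l_c t F_u ≤ 2.4 d t F_u): upper limit = 2.4·20·20·410 / 1000 = 393.6 kN.
  Edge l_c = 45 − 22/2 = 34 → r_n = 334.6 kN; interior l_c = 70 − 22 = 48 → r_n = 393.6 kN.
  R_n,bearing = 1·334.6 + 3·393.6 = 1515 kN → 0.75 × 1515 = 1140 kN.
Bolt shear governs: 442 kN.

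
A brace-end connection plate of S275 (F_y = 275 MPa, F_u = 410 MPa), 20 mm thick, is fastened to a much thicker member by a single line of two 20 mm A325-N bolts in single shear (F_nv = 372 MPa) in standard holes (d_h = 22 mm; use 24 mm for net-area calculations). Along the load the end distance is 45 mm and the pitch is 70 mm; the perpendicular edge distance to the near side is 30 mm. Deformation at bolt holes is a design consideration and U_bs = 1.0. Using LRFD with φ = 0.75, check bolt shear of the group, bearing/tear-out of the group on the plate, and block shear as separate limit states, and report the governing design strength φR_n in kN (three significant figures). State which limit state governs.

175 kN (bolt shear governs)

Bolt shear: A_b = π·20²/4 = 314.2 mm²; R_n = 372 × 314.2 × 2 × 1 / 1000 = 233.7 kN → 0.75 × 233.7 = 175 kN.
Bearing: edge l_c = 34, r_n = 334.6 kN; interior l_c = 48, r_n = 393.6 kN; R_n = 334.6 + 1·393.6 = 728.2 kN → 546 kN.
Block shear: A_gv = 2300, A_nv = 1580, A_nt = 360 mm²; R_n = min(0.6F_uA_nv, 0.6F_yA_gv) + U_bs·F_u·A_nt = 527.1 kN → 395 kN.
Bolt shear governs: 175 kN.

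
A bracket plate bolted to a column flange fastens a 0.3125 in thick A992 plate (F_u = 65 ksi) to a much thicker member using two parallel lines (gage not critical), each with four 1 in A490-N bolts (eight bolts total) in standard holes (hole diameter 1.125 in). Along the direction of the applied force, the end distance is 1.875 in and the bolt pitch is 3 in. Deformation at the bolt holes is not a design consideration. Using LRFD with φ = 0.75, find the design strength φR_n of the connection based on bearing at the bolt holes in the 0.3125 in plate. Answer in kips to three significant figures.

317 kips

Per bolt r_n = 1.5 l_c t F_u ≤ 3.0 d t F_u; upper limit = 3.0 × 1 × 0.3125 × 65 = 60.94 kips.
Edge bolt: l_c = 1.875 − 1.125/2 = 1.312 in → 1.5 × 1.312 × 0.3125 × 65 = 39.99 → r_n = 39.99 kips.
Interior bolts: l_c = 3 − 1.125 = 1.875 in → 1.5 × 1.875 × 0.3125 × 65 = 57.13 → r_n = 57.13 kips.
R_n = 2 × 39.99 + 6 × 57.13 = 422.8 kips.
Design strength φR_n = 0.75 × 422.8 = 317 kips.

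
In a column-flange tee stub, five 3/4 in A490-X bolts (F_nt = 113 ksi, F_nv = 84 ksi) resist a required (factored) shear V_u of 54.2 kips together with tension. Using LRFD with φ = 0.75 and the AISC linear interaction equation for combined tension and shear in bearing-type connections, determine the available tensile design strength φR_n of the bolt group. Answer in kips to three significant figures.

A_b = π·0.75²/4 = 0.4418 in²; f_rv = 54.2 / (5 × 0.4418) = 24.54 ksi.
F'_nt = 1.3 F_nt − (F_nt / φF_nv) f_rv = 1.3·113 − (113/(0.75·84))·24.54 = 102.9 ksi, capped at F_nt → F'_nt = 102.9 ksi.
R_n = F'_nt · A_b · n = 102.9 × 0.4418 × 5 = 227.3 kips.
Design strength φR_n = 0.75 × 227.3 = 170 kips.

170 kips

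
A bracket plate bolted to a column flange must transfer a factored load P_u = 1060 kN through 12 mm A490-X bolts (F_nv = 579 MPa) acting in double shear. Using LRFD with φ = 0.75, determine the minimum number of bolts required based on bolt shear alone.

A_b = π·12²/4 = 113.1 mm².
Per-bolt design strength φR_n = 0.75 × 579 × 113.1 × 2 / 1000 = 98.23 kN.
n ≥ 1060 / 98.23 = 10.79 → use 11 bolts.

11 bolts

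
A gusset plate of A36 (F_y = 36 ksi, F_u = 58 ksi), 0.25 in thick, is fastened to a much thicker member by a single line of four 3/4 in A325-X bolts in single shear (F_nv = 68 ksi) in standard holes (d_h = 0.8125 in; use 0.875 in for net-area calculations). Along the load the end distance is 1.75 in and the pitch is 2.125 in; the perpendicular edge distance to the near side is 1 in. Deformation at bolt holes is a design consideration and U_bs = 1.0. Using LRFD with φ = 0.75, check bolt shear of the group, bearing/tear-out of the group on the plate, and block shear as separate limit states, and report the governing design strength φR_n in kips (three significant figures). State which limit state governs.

Bolt shear: A_b = π·0.75²/4 = 0.4418 in²; R_n = 68 × 0.4418 × 4 × 1 = 120.2 kips → 0.75 × 120.2 = 90.1 kips.
Bearing: edge l_c = 1.344, r_n = 23.38 kips; interior l_c = 1.312, r_n = 22.84 kips; R_n = 23.38 + 3·22.84 = 91.89 kips → 68.9 kips.
Block shear: A_gv = 2.031, A_nv = 1.266, A_nt = 0.1406 in²; R_n = min(0.6F_uA_nv, 0.6F_yA_gv) + U_bs·F_u·A_nt = 52.03 kips → 39 kips.
Block shear governs: 39 kips.

39 kips (block shear governs)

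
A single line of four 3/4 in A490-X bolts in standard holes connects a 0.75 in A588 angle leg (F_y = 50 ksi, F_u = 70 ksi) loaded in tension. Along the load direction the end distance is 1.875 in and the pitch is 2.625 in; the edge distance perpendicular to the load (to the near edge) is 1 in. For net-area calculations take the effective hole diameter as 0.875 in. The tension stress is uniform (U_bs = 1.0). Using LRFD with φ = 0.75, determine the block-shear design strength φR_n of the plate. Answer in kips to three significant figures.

Shear plane L_v = 1.875 + 3·2.625 = 9.75 in; A_gv = 9.75 × 0.75 = 7.312 in².
A_nv = (9.75 − 3.5·0.875) × 0.75 = 5.016 in².
A_nt = (1 − 0.5·0.875) × 0.75 = 0.4219 in².
0.6 F_u A_nv = 210.7 kips; 0.6 F_y A_gv = 219.4 kips → shear rupture governs the shear term.
R_n = 210.7 + 1.0 × 70 × 0.4219 = 240.2 kips.
Design strength φR_n = 0.75 × 240.2 = 180 kips.

180 kips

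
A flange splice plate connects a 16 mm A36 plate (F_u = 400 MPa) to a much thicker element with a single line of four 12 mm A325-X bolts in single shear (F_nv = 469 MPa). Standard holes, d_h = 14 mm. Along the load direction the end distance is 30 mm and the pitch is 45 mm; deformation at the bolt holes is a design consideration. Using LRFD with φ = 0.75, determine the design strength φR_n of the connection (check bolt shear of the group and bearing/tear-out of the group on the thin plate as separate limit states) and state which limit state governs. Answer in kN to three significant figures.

159 kN (bolt shear governs)

Bolt shear: A_b = π·12²/4 = 113.1 mm²; R_n = 469 × 113.1 × 4 × 1 / 1000 = 212.2 kN → 0.75 × 212.2 = 159 kN.
Bearing (1.2 l_c t F_u ≤ 2.4 d t F_u): upper limit = 2.4·12·16·400 / 1000 = 184.3 kN.
  Edge l_c = 30 − 14/2 = 23 → r_n = 176.6 kN; interior l_c = 45 − 14 = 31 → r_n = 184.3 kN.
  R_n,bearing = 1·176.6 + 3·184.3 = 729.6 kN → 0.75 × 729.6 = 547 kN.
Bolt shear governs: 159 kN.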